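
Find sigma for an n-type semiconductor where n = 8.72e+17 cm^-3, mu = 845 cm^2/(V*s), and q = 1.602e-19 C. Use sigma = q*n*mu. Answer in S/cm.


Step 1: sigma = q * n * mu
Step 2: sigma = 1.602e-19 * 8.72e+17 * 845
Step 3: sigma = 1.180e+02 S/cm

1.180e+02


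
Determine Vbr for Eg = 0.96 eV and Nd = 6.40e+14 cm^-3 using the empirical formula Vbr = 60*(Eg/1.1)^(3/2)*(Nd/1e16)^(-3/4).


Step 1: Eg/1.1 = 0.96/1.1 = 0.872727
Step 2: (Eg/1.1)^1.5 = 0.872727^1.5 = 0.815300
Step 3: (Nd/1e16)^(-0.75) = (0.064)^(-0.75) = 7.858959
Step 4: Vbr = 60 * 0.815300 * 7.858959 = 384.4 V

384.4


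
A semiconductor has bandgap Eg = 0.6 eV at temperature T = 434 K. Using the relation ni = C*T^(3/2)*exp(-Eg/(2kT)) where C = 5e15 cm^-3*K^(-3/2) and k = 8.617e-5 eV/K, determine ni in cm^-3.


Step 1: Compute kT = 8.617e-5 * 434 = 0.03739778 eV
Step 2: Exponent = -Eg/(2kT) = -0.6/(2*0.03739778) = -8.02187
Step 3: T^(3/2) = 434^1.5 = 9041.38
Step 4: ni = 5e15 * 9041.38 * exp(-8.02187) = 1.48e+16 cm^-3

1.48e+16


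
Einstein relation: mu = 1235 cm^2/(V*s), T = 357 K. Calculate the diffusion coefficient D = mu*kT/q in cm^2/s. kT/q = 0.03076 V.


Step 1: D = mu * (kT/q)
Step 2: D = 1235 * 0.03076
Step 3: D = 37.99 cm^2/s

37.99


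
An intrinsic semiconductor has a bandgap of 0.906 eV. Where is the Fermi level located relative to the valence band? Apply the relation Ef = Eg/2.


Step 1: For an intrinsic semiconductor, the Fermi level sits at midgap.
Step 2: Ef = Eg / 2 = 0.906 / 2 = 0.453 eV

0.453


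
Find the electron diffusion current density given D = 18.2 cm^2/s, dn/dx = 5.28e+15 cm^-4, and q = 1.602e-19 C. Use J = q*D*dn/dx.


Step 1: J = q * D * (dn/dx)
Step 2: J = 1.602e-19 * 18.2 * 5.28e+15
Step 3: J = 1.54e-02 A/cm^2

1.54e-02


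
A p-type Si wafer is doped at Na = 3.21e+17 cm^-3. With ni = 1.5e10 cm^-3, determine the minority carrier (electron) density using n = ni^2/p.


Step 1: Majority hole concentration p ≈ Na = 3.21e+17 cm^-3
Step 2: n = ni^2 / Na = (1.5e10)^2 / 3.21e+17
Step 3: n = 7.01e+02 cm^-3

7.01e+02


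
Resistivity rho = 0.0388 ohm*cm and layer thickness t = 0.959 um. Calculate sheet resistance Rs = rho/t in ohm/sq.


Step 1: Convert thickness to cm: t = 0.959 um = 9.5900e-05 cm
Step 2: Rs = rho / t = 0.0388 / 9.5900e-05
Step 3: Rs = 404.6 ohm/sq

404.6


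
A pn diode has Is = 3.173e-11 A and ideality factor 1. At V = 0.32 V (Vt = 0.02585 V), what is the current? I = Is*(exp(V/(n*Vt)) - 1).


Step 1: V/(n*Vt) = 0.32/(1*0.02585) = 12.3791
Step 2: exp(12.3791) = 2.3778e+05
Step 3: I = 3.173e-11 * (2.3778e+05 - 1) = 7.54e-06 A

7.54e-06


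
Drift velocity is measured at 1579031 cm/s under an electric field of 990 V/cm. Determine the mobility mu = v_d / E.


Step 1: mu = v_d / E
Step 2: mu = 1579031 / 990
Step 3: mu = 1594.98 cm^2/(V*s)

1594.98


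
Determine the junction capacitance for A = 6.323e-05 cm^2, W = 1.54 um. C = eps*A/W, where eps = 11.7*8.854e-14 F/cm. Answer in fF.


Step 1: eps_Si = 11.7 * 8.854e-14 = 1.035918e-12 F/cm
Step 2: W in cm = 1.54 * 1e-4 = 1.54e-04 cm
Step 3: C = 1.035918e-12 * 6.323e-05 / 1.54e-04 = 4.253318e-13 F
Step 4: C = 425.33 fF

425.33


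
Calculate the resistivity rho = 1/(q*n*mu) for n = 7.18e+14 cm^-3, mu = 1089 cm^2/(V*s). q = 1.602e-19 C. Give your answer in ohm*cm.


Step 1: sigma = q * n * mu = 1.602e-19 * 7.18e+14 * 1089 = 1.25261e-01 S/cm
Step 2: rho = 1 / sigma = 1 / 1.25261e-01 = 7.983 ohm*cm

7.983


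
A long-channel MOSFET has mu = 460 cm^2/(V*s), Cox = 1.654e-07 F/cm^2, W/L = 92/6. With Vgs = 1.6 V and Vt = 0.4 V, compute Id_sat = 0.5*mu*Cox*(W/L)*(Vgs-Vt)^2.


Step 1: Overdrive voltage Vov = Vgs - Vt = 1.6 - 0.4 = 1.2 V
Step 2: W/L = 92/6 = 15.3333
Step 3: Id = 0.5 * 460 * 1.654e-07 * 15.3333 * 1.2^2
Step 4: Id = 8.40e-04 A

8.40e-04


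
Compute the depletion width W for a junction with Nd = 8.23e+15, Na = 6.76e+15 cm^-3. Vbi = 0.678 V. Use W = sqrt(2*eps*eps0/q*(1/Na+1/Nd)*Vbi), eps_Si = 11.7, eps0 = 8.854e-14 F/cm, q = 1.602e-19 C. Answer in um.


Step 1: 1/Na + 1/Nd = 1/6.76e+15 + 1/8.23e+15 = 2.69436e-16
Step 2: 2*eps*eps0/q = 2*11.7*8.854e-14/1.602e-19 = 1.293281e+07
Step 3: W^2 = 1.293281e+07 * 2.69436e-16 * 0.678 = 2.36253e-09
Step 4: W = sqrt(2.36253e-09) = 4.861e-05 cm = 0.4861 um

0.4861


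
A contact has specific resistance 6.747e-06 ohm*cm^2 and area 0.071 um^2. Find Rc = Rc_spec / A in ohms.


Step 1: Convert area to cm^2: 0.071 um^2 = 7.1000e-10 cm^2
Step 2: Rc = Rc_spec / A = 6.747e-06 / 7.1000e-10
Step 3: Rc = 9.50e+03 ohms

9.50e+03


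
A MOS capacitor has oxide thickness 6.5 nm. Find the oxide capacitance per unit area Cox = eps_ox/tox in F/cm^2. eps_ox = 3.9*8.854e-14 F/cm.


Step 1: eps_ox = 3.9 * 8.854e-14 = 3.45306e-13 F/cm
Step 2: tox in cm = 6.5 nm * 1e-7 = 6.5000e-07 cm
Step 3: Cox = 3.45306e-13 / 6.5000e-07 = 5.31e-07 F/cm^2

5.31e-07


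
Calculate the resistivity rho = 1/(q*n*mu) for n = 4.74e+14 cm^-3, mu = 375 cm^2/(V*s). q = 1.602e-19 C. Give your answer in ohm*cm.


Step 1: sigma = q * n * mu = 1.602e-19 * 4.74e+14 * 375 = 2.84756e-02 S/cm
Step 2: rho = 1 / sigma = 1 / 2.84756e-02 = 35.12 ohm*cm

35.12


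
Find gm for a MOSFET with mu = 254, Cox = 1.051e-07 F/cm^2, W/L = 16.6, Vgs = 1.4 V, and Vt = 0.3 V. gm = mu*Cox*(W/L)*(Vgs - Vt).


Step 1: Vov = Vgs - Vt = 1.4 - 0.3 = 1.1 V
Step 2: gm = mu * Cox * (W/L) * Vov
Step 3: gm = 254 * 1.051e-07 * 16.6 * 1.1 = 4.87e-04 S

4.87e-04


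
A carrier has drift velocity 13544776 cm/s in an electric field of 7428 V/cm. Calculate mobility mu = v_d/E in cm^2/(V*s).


Step 1: mu = v_d / E
Step 2: mu = 13544776 / 7428
Step 3: mu = 1823.48 cm^2/(V*s)

1823.48


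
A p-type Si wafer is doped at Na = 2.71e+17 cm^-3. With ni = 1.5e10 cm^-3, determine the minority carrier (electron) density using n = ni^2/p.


Step 1: Majority hole concentration p ≈ Na = 2.71e+17 cm^-3
Step 2: n = ni^2 / Na = (1.5e10)^2 / 2.71e+17
Step 3: n = 8.30e+02 cm^-3

8.30e+02


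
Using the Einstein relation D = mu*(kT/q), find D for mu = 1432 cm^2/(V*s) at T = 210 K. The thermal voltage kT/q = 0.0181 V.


Step 1: D = mu * (kT/q)
Step 2: D = 1432 * 0.0181
Step 3: D = 25.92 cm^2/s

25.92


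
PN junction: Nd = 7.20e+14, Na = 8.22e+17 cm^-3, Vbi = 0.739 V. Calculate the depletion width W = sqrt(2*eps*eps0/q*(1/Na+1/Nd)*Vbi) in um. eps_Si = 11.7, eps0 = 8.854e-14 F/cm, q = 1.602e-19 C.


Step 1: 1/Na + 1/Nd = 1/8.22e+17 + 1/7.20e+14 = 1.39011e-15
Step 2: 2*eps*eps0/q = 2*11.7*8.854e-14/1.602e-19 = 1.293281e+07
Step 3: W^2 = 1.293281e+07 * 1.39011e-15 * 0.739 = 1.32858e-08
Step 4: W = sqrt(1.32858e-08) = 1.153e-04 cm = 1.153 um

1.153


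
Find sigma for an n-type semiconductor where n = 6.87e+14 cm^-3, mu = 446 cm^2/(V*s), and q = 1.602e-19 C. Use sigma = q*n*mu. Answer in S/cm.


Step 1: sigma = q * n * mu
Step 2: sigma = 1.602e-19 * 6.87e+14 * 446
Step 3: sigma = 4.909e-02 S/cm

4.909e-02


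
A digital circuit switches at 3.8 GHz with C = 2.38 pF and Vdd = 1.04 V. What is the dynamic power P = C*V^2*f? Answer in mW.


Step 1: V^2 = 1.04^2 = 1.0816 V^2
Step 2: P = C*V^2*f = 2.38e-12 F * 1.0816 * 3.8e9 Hz
Step 3: P = 9.7819904e-03 W
Step 4: P = 9.782 mW

9.782


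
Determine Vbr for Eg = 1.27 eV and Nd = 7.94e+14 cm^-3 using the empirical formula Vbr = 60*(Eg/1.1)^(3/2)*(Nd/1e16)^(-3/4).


Step 1: Eg/1.1 = 1.27/1.1 = 1.154545
Step 2: (Eg/1.1)^1.5 = 1.154545^1.5 = 1.240556
Step 3: (Nd/1e16)^(-0.75) = (0.0794)^(-0.75) = 6.685511
Step 4: Vbr = 60 * 1.240556 * 6.685511 = 497.6 V

497.6


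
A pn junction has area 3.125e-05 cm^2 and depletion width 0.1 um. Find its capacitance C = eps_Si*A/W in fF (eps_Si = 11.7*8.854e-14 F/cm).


Step 1: eps_Si = 11.7 * 8.854e-14 = 1.035918e-12 F/cm
Step 2: W in cm = 0.1 * 1e-4 = 1.00e-05 cm
Step 3: C = 1.035918e-12 * 3.125e-05 / 1.00e-05 = 3.237244e-12 F
Step 4: C = 3237.24 fF

3237.24


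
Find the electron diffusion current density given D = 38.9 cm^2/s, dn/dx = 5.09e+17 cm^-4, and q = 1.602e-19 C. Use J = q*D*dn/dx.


Step 1: J = q * D * (dn/dx)
Step 2: J = 1.602e-19 * 38.9 * 5.09e+17
Step 3: J = 3.17e+00 A/cm^2

3.17e+00


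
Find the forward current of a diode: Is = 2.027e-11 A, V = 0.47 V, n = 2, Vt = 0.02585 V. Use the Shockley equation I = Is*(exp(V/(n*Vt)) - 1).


Step 1: V/(n*Vt) = 0.47/(2*0.02585) = 9.0909
Step 2: exp(9.0909) = 8.8742e+03
Step 3: I = 2.027e-11 * (8.8742e+03 - 1) = 1.80e-07 A

1.80e-07


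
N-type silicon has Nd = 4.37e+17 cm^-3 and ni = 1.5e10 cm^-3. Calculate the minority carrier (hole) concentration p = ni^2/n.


Step 1: Since Nd >> ni, n ≈ Nd = 4.37e+17 cm^-3
Step 2: p = ni^2 / n = (1.5e10)^2 / 4.37e+17
Step 3: p = 2.25e20 / 4.37e+17 = 5.15e+02 cm^-3

5.15e+02


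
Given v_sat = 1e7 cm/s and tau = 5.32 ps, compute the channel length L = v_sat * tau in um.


Step 1: tau in seconds = 5.32 ps * 1e-12 = 5.3200e-12 s
Step 2: L = v_sat * tau = 1e7 * 5.3200e-12 = 5.3200e-05 cm
Step 3: L in um = 5.3200e-05 * 1e4 = 0.532 um

0.532


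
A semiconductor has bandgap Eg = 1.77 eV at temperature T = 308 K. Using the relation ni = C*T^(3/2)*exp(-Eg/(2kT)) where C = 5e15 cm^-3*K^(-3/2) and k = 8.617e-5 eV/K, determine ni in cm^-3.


Step 1: Compute kT = 8.617e-5 * 308 = 0.02654036 eV
Step 2: Exponent = -Eg/(2kT) = -1.77/(2*0.02654036) = -33.34544
Step 3: T^(3/2) = 308^1.5 = 5405.38
Step 4: ni = 5e15 * 5405.38 * exp(-33.34544) = 8.91e+04 cm^-3

8.91e+04


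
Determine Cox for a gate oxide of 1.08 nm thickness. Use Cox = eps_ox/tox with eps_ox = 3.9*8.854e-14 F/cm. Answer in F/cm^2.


Step 1: eps_ox = 3.9 * 8.854e-14 = 3.45306e-13 F/cm
Step 2: tox in cm = 1.08 nm * 1e-7 = 1.0800e-07 cm
Step 3: Cox = 3.45306e-13 / 1.0800e-07 = 3.20e-06 F/cm^2

3.20e-06


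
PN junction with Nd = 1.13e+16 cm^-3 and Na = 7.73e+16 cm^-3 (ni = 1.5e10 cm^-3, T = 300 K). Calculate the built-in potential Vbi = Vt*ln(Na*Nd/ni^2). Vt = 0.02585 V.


Step 1: Compute Na*Nd/ni^2 = 7.73e+16 * 1.13e+16 / (1.5e10)^2 = 3.8822e+12
Step 2: ln(3.8822e+12) = 28.9874
Step 3: Vbi = 0.02585 * 28.9874 = 0.749 V

0.749


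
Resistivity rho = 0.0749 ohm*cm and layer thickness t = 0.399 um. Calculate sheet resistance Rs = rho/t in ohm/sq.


Step 1: Convert thickness to cm: t = 0.399 um = 3.9900e-05 cm
Step 2: Rs = rho / t = 0.0749 / 3.9900e-05
Step 3: Rs = 1877.2 ohm/sq

1877.2


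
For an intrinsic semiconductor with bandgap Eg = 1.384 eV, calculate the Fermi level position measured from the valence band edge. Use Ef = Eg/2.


Step 1: For an intrinsic semiconductor, the Fermi level sits at midgap.
Step 2: Ef = Eg / 2 = 1.384 / 2 = 0.692 eV

0.692


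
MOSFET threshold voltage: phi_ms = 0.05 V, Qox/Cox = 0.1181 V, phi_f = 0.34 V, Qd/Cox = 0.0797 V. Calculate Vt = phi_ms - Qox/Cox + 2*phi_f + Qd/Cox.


Step 1: Vt = phi_ms - Qox/Cox + 2*phi_f + Qd/Cox
Step 2: Vt = 0.05 - 0.1181 + 2*0.34 + 0.0797
Step 3: Vt = 0.05 - 0.1181 + 0.68 + 0.0797
Step 4: Vt = 0.6916 V

0.6916


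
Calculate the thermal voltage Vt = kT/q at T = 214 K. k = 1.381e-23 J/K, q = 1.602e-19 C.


Step 1: kT = 1.381e-23 * 214 = 2.95534e-21 J
Step 2: Vt = kT/q = 2.95534e-21 / 1.602e-19
Step 3: Vt = 0.01845 V

0.01845


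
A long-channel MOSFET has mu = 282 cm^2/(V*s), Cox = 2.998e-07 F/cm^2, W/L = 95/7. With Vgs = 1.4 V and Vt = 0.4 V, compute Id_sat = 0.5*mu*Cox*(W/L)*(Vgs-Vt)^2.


Step 1: Overdrive voltage Vov = Vgs - Vt = 1.4 - 0.4 = 1.0 V
Step 2: W/L = 95/7 = 13.5714
Step 3: Id = 0.5 * 282 * 2.998e-07 * 13.5714 * 1.0^2
Step 4: Id = 5.74e-04 A

5.74e-04


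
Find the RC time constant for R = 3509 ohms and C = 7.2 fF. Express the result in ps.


Step 1: tau = R * C
Step 2: tau = 3509 * 7.2 fF = 3509 * 7.2e-15 F
Step 3: tau = 2.52648e-11 s = 25.2648 ps

25.2648


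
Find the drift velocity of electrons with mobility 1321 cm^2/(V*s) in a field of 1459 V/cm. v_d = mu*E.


Step 1: v_d = mu * E
Step 2: v_d = 1321 * 1459 = 1927339
Step 3: v_d = 1.93e+06 cm/s

1.93e+06


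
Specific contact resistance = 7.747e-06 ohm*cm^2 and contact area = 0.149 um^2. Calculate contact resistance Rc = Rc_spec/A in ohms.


Step 1: Convert area to cm^2: 0.149 um^2 = 1.4900e-09 cm^2
Step 2: Rc = Rc_spec / A = 7.747e-06 / 1.4900e-09
Step 3: Rc = 5.20e+03 ohms

5.20e+03


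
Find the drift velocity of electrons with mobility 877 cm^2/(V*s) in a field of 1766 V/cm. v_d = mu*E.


Step 1: v_d = mu * E
Step 2: v_d = 877 * 1766 = 1548782
Step 3: v_d = 1.55e+06 cm/s

1.55e+06


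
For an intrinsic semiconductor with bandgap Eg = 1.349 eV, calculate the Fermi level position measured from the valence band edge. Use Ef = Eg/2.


Step 1: For an intrinsic semiconductor, the Fermi level sits at midgap.
Step 2: Ef = Eg / 2 = 1.349 / 2 = 0.6745 eV

0.6745


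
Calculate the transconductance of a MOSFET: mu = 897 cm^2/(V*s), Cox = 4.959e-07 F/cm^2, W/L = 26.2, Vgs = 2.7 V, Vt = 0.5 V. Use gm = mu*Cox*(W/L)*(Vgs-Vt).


Step 1: Vov = Vgs - Vt = 2.7 - 0.5 = 2.2 V
Step 2: gm = mu * Cox * (W/L) * Vov
Step 3: gm = 897 * 4.959e-07 * 26.2 * 2.2 = 2.56e-02 S

2.56e-02


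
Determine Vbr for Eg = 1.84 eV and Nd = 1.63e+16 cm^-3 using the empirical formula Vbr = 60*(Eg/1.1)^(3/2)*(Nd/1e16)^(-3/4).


Step 1: Eg/1.1 = 1.84/1.1 = 1.672727
Step 2: (Eg/1.1)^1.5 = 1.672727^1.5 = 2.163404
Step 3: (Nd/1e16)^(-0.75) = (1.63)^(-0.75) = 0.693201
Step 4: Vbr = 60 * 2.163404 * 0.693201 = 90.0 V

90.0


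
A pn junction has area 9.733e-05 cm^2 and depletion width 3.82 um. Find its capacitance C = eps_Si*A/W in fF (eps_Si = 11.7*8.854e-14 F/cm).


Step 1: eps_Si = 11.7 * 8.854e-14 = 1.035918e-12 F/cm
Step 2: W in cm = 3.82 * 1e-4 = 3.82e-04 cm
Step 3: C = 1.035918e-12 * 9.733e-05 / 3.82e-04 = 2.639421e-13 F
Step 4: C = 263.94 fF

263.94


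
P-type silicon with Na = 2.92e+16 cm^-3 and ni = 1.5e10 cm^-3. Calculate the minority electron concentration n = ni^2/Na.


Step 1: Majority hole concentration p ≈ Na = 2.92e+16 cm^-3
Step 2: n = ni^2 / Na = (1.5e10)^2 / 2.92e+16
Step 3: n = 7.71e+03 cm^-3

7.71e+03


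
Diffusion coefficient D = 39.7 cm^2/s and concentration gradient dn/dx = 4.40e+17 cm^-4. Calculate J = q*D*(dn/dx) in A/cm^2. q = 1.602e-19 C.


Step 1: J = q * D * (dn/dx)
Step 2: J = 1.602e-19 * 39.7 * 4.40e+17
Step 3: J = 2.80e+00 A/cm^2

2.80e+00


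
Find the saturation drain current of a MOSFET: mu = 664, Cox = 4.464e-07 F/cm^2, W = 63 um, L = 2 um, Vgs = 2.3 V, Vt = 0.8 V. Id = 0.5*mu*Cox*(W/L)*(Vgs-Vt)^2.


Step 1: Overdrive voltage Vov = Vgs - Vt = 2.3 - 0.8 = 1.5 V
Step 2: W/L = 63/2 = 31.5
Step 3: Id = 0.5 * 664 * 4.464e-07 * 31.5 * 1.5^2
Step 4: Id = 1.05e-02 A

1.05e-02


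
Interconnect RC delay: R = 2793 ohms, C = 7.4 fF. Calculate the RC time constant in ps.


Step 1: tau = R * C
Step 2: tau = 2793 * 7.4 fF = 2793 * 7.4e-15 F
Step 3: tau = 2.06682e-11 s = 20.6682 ps

20.6682


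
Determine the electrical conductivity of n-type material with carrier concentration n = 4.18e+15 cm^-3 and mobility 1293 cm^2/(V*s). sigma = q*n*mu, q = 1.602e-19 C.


Step 1: sigma = q * n * mu
Step 2: sigma = 1.602e-19 * 4.18e+15 * 1293
Step 3: sigma = 8.658e-01 S/cm

8.658e-01


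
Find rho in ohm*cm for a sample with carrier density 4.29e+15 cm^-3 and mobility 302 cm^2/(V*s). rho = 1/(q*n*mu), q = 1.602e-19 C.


Step 1: sigma = q * n * mu = 1.602e-19 * 4.29e+15 * 302 = 2.07552e-01 S/cm
Step 2: rho = 1 / sigma = 1 / 2.07552e-01 = 4.818 ohm*cm

4.818


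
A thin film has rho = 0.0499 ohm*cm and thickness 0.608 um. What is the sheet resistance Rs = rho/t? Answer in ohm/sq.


Step 1: Convert thickness to cm: t = 0.608 um = 6.0800e-05 cm
Step 2: Rs = rho / t = 0.0499 / 6.0800e-05
Step 3: Rs = 820.7 ohm/sq

820.7


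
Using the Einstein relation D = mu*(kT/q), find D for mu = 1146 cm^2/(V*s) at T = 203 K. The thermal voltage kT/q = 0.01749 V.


Step 1: D = mu * (kT/q)
Step 2: D = 1146 * 0.01749
Step 3: D = 20.04 cm^2/s

20.04


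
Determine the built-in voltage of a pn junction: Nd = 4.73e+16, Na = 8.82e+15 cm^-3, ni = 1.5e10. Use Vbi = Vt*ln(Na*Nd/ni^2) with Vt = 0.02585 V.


Step 1: Compute Na*Nd/ni^2 = 8.82e+15 * 4.73e+16 / (1.5e10)^2 = 1.8542e+12
Step 2: ln(1.8542e+12) = 28.2485
Step 3: Vbi = 0.02585 * 28.2485 = 0.73 V

0.73


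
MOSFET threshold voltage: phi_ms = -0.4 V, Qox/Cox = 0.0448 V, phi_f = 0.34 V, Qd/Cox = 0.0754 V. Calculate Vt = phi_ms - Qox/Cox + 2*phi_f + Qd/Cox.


Step 1: Vt = phi_ms - Qox/Cox + 2*phi_f + Qd/Cox
Step 2: Vt = -0.4 - 0.0448 + 2*0.34 + 0.0754
Step 3: Vt = -0.4 - 0.0448 + 0.68 + 0.0754
Step 4: Vt = 0.3106 V

0.3106


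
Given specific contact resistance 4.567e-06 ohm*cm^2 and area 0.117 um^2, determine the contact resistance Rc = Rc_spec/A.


Step 1: Convert area to cm^2: 0.117 um^2 = 1.1700e-09 cm^2
Step 2: Rc = Rc_spec / A = 4.567e-06 / 1.1700e-09
Step 3: Rc = 3.90e+03 ohms

3.90e+03


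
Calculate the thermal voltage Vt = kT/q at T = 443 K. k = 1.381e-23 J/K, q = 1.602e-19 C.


Step 1: kT = 1.381e-23 * 443 = 6.11783e-21 J
Step 2: Vt = kT/q = 6.11783e-21 / 1.602e-19
Step 3: Vt = 0.03819 V

0.03819


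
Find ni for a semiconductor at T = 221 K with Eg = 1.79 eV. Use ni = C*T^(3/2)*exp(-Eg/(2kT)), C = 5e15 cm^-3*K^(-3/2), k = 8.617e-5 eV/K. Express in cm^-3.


Step 1: Compute kT = 8.617e-5 * 221 = 0.01904357 eV
Step 2: Exponent = -Eg/(2kT) = -1.79/(2*0.01904357) = -46.99749
Step 3: T^(3/2) = 221^1.5 = 3285.40
Step 4: ni = 5e15 * 3285.40 * exp(-46.99749) = 6.38e-02 cm^-3

6.38e-02


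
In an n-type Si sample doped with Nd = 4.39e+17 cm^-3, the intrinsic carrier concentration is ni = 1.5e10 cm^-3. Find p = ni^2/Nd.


Step 1: Since Nd >> ni, n ≈ Nd = 4.39e+17 cm^-3
Step 2: p = ni^2 / n = (1.5e10)^2 / 4.39e+17
Step 3: p = 2.25e20 / 4.39e+17 = 5.13e+02 cm^-3

5.13e+02


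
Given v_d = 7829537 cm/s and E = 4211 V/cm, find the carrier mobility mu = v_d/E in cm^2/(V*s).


Step 1: mu = v_d / E
Step 2: mu = 7829537 / 4211
Step 3: mu = 1859.31 cm^2/(V*s)

1859.31


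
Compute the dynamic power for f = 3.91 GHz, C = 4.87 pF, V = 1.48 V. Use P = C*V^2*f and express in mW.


Step 1: V^2 = 1.48^2 = 2.1904 V^2
Step 2: P = C*V^2*f = 4.87e-12 F * 2.1904 * 3.91e9 Hz
Step 3: P = 4.170893968e-02 W
Step 4: P = 41.709 mW

41.709


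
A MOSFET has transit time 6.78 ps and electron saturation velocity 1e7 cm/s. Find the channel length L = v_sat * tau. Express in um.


Step 1: tau in seconds = 6.78 ps * 1e-12 = 6.7800e-12 s
Step 2: L = v_sat * tau = 1e7 * 6.7800e-12 = 6.7800e-05 cm
Step 3: L in um = 6.7800e-05 * 1e4 = 0.678 um

0.678


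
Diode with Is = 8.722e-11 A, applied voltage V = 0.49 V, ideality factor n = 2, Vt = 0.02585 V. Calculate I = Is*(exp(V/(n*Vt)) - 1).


Step 1: V/(n*Vt) = 0.49/(2*0.02585) = 9.4778
Step 2: exp(9.4778) = 1.3066e+04
Step 3: I = 8.722e-11 * (1.3066e+04 - 1) = 1.14e-06 A

1.14e-06


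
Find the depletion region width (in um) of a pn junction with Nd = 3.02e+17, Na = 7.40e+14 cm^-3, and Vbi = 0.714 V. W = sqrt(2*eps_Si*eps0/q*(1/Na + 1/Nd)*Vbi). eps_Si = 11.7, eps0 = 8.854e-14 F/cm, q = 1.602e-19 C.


Step 1: 1/Na + 1/Nd = 1/7.40e+14 + 1/3.02e+17 = 1.35466e-15
Step 2: 2*eps*eps0/q = 2*11.7*8.854e-14/1.602e-19 = 1.293281e+07
Step 3: W^2 = 1.293281e+07 * 1.35466e-15 * 0.714 = 1.25090e-08
Step 4: W = sqrt(1.25090e-08) = 1.118e-04 cm = 1.118 um

1.118


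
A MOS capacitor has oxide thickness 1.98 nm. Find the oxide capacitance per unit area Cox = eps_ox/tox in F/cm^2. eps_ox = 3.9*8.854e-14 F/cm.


Step 1: eps_ox = 3.9 * 8.854e-14 = 3.45306e-13 F/cm
Step 2: tox in cm = 1.98 nm * 1e-7 = 1.9800e-07 cm
Step 3: Cox = 3.45306e-13 / 1.9800e-07 = 1.74e-06 F/cm^2

1.74e-06


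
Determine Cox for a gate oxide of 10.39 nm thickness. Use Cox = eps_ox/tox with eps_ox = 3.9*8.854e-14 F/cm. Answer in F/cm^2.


Step 1: eps_ox = 3.9 * 8.854e-14 = 3.45306e-13 F/cm
Step 2: tox in cm = 10.39 nm * 1e-7 = 1.0390e-06 cm
Step 3: Cox = 3.45306e-13 / 1.0390e-06 = 3.32e-07 F/cm^2

3.32e-07


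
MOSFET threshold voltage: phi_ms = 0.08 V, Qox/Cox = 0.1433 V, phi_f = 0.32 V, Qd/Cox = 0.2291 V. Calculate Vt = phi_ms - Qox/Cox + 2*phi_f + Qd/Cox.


Step 1: Vt = phi_ms - Qox/Cox + 2*phi_f + Qd/Cox
Step 2: Vt = 0.08 - 0.1433 + 2*0.32 + 0.2291
Step 3: Vt = 0.08 - 0.1433 + 0.64 + 0.2291
Step 4: Vt = 0.8058 V

0.8058


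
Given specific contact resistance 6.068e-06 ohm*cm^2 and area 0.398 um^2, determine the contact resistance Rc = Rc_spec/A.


Step 1: Convert area to cm^2: 0.398 um^2 = 3.9800e-09 cm^2
Step 2: Rc = Rc_spec / A = 6.068e-06 / 3.9800e-09
Step 3: Rc = 1.52e+03 ohms

1.52e+03


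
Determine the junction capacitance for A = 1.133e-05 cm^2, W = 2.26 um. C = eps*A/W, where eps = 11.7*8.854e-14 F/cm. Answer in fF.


Step 1: eps_Si = 11.7 * 8.854e-14 = 1.035918e-12 F/cm
Step 2: W in cm = 2.26 * 1e-4 = 2.26e-04 cm
Step 3: C = 1.035918e-12 * 1.133e-05 / 2.26e-04 = 5.193341e-14 F
Step 4: C = 51.93 fF

51.93


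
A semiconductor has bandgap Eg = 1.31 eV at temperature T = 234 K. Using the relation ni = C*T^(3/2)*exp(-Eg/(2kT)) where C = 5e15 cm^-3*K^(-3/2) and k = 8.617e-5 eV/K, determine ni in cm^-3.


Step 1: Compute kT = 8.617e-5 * 234 = 0.02016378 eV
Step 2: Exponent = -Eg/(2kT) = -1.31/(2*0.02016378) = -32.48399
Step 3: T^(3/2) = 234^1.5 = 3579.51
Step 4: ni = 5e15 * 3579.51 * exp(-32.48399) = 1.40e+05 cm^-3

1.40e+05


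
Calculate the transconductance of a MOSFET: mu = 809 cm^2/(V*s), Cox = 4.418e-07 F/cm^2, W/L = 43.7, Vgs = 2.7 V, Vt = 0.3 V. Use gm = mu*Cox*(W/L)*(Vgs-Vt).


Step 1: Vov = Vgs - Vt = 2.7 - 0.3 = 2.4 V
Step 2: gm = mu * Cox * (W/L) * Vov
Step 3: gm = 809 * 4.418e-07 * 43.7 * 2.4 = 3.75e-02 S

3.75e-02


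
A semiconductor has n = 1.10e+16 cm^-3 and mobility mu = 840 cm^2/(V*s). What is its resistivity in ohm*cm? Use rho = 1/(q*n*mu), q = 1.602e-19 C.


Step 1: sigma = q * n * mu = 1.602e-19 * 1.10e+16 * 840 = 1.48025e+00 S/cm
Step 2: rho = 1 / sigma = 1 / 1.48025e+00 = 0.6756 ohm*cm

0.6756


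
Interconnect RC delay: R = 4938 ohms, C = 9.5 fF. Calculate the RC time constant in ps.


Step 1: tau = R * C
Step 2: tau = 4938 * 9.5 fF = 4938 * 9.5e-15 F
Step 3: tau = 4.6911e-11 s = 46.911 ps

46.911


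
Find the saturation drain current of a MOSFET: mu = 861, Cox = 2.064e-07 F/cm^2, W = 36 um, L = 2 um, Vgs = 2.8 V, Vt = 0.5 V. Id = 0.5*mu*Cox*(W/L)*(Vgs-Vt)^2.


Step 1: Overdrive voltage Vov = Vgs - Vt = 2.8 - 0.5 = 2.3 V
Step 2: W/L = 36/2 = 18
Step 3: Id = 0.5 * 861 * 2.064e-07 * 18 * 2.3^2
Step 4: Id = 8.46e-03 A

8.46e-03


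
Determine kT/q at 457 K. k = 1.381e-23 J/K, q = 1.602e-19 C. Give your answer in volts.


Step 1: kT = 1.381e-23 * 457 = 6.31117e-21 J
Step 2: Vt = kT/q = 6.31117e-21 / 1.602e-19
Step 3: Vt = 0.0394 V

0.0394


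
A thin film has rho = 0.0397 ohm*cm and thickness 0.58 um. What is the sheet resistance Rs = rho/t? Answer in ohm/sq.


Step 1: Convert thickness to cm: t = 0.58 um = 5.8000e-05 cm
Step 2: Rs = rho / t = 0.0397 / 5.8000e-05
Step 3: Rs = 684.5 ohm/sq

684.5


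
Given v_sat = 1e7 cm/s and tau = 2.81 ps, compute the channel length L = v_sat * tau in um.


Step 1: tau in seconds = 2.81 ps * 1e-12 = 2.8100e-12 s
Step 2: L = v_sat * tau = 1e7 * 2.8100e-12 = 2.8100e-05 cm
Step 3: L in um = 2.8100e-05 * 1e4 = 0.281 um

0.281


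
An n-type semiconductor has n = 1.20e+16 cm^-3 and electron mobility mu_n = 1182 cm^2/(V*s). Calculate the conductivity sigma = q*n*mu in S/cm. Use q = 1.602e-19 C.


Step 1: sigma = q * n * mu
Step 2: sigma = 1.602e-19 * 1.20e+16 * 1182
Step 3: sigma = 2.272e+00 S/cm

2.272e+00


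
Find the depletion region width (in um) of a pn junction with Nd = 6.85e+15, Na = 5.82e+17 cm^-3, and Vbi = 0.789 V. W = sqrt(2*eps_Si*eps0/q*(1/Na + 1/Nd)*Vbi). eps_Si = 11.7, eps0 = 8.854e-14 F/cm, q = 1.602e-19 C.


Step 1: 1/Na + 1/Nd = 1/5.82e+17 + 1/6.85e+15 = 1.47704e-16
Step 2: 2*eps*eps0/q = 2*11.7*8.854e-14/1.602e-19 = 1.293281e+07
Step 3: W^2 = 1.293281e+07 * 1.47704e-16 * 0.789 = 1.50717e-09
Step 4: W = sqrt(1.50717e-09) = 3.882e-05 cm = 0.3882 um

0.3882


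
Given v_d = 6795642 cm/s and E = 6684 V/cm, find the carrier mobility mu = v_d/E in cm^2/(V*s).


Step 1: mu = v_d / E
Step 2: mu = 6795642 / 6684
Step 3: mu = 1016.7 cm^2/(V*s)

1016.7


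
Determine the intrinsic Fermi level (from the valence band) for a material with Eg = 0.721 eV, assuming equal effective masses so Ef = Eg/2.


Step 1: For an intrinsic semiconductor, the Fermi level sits at midgap.
Step 2: Ef = Eg / 2 = 0.721 / 2 = 0.3605 eV

0.3605


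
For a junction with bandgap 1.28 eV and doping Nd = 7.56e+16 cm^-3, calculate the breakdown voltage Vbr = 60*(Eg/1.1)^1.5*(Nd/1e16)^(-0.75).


Step 1: Eg/1.1 = 1.28/1.1 = 1.163636
Step 2: (Eg/1.1)^1.5 = 1.163636^1.5 = 1.255237
Step 3: (Nd/1e16)^(-0.75) = (7.56)^(-0.75) = 0.219335
Step 4: Vbr = 60 * 1.255237 * 0.219335 = 16.5 V

16.5


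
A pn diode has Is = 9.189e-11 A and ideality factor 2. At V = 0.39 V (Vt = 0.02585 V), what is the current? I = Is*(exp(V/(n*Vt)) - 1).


Step 1: V/(n*Vt) = 0.39/(2*0.02585) = 7.5435
Step 2: exp(7.5435) = 1.8884e+03
Step 3: I = 9.189e-11 * (1.8884e+03 - 1) = 1.73e-07 A

1.73e-07


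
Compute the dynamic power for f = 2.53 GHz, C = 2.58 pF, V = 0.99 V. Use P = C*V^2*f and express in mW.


Step 1: V^2 = 0.99^2 = 0.9801 V^2
Step 2: P = C*V^2*f = 2.58e-12 F * 0.9801 * 2.53e9 Hz
Step 3: P = 6.39750474e-03 W
Step 4: P = 6.398 mW

6.398


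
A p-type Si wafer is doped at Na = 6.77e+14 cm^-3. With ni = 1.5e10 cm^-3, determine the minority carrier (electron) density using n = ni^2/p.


Step 1: Majority hole concentration p ≈ Na = 6.77e+14 cm^-3
Step 2: n = ni^2 / Na = (1.5e10)^2 / 6.77e+14
Step 3: n = 3.32e+05 cm^-3

3.32e+05


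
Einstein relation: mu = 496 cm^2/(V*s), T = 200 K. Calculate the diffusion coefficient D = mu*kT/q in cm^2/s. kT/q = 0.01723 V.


Step 1: D = mu * (kT/q)
Step 2: D = 496 * 0.01723
Step 3: D = 8.55 cm^2/s

8.55


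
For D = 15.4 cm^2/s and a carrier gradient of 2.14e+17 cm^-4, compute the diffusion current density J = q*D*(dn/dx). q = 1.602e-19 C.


Step 1: J = q * D * (dn/dx)
Step 2: J = 1.602e-19 * 15.4 * 2.14e+17
Step 3: J = 5.28e-01 A/cm^2

5.28e-01


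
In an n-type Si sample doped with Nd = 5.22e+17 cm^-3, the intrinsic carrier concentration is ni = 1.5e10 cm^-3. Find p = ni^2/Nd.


Step 1: Since Nd >> ni, n ≈ Nd = 5.22e+17 cm^-3
Step 2: p = ni^2 / n = (1.5e10)^2 / 5.22e+17
Step 3: p = 2.25e20 / 5.22e+17 = 4.31e+02 cm^-3

4.31e+02


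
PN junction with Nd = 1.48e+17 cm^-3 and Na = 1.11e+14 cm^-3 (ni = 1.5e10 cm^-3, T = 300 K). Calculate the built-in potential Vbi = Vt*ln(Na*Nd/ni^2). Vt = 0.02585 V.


Step 1: Compute Na*Nd/ni^2 = 1.11e+14 * 1.48e+17 / (1.5e10)^2 = 7.3013e+10
Step 2: ln(7.3013e+10) = 25.0139
Step 3: Vbi = 0.02585 * 25.0139 = 0.647 V

0.647


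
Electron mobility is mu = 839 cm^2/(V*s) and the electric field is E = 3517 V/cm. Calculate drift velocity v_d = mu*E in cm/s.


Step 1: v_d = mu * E
Step 2: v_d = 839 * 3517 = 2950763
Step 3: v_d = 2.95e+06 cm/s

2.95e+06


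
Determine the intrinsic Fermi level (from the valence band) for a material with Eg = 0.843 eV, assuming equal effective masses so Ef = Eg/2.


Step 1: For an intrinsic semiconductor, the Fermi level sits at midgap.
Step 2: Ef = Eg / 2 = 0.843 / 2 = 0.4215 eV

0.4215


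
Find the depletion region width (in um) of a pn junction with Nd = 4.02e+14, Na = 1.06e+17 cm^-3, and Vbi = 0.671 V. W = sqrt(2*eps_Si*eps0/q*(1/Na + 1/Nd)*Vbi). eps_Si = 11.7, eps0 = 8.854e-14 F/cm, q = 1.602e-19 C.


Step 1: 1/Na + 1/Nd = 1/1.06e+17 + 1/4.02e+14 = 2.49700e-15
Step 2: 2*eps*eps0/q = 2*11.7*8.854e-14/1.602e-19 = 1.293281e+07
Step 3: W^2 = 1.293281e+07 * 2.49700e-15 * 0.671 = 2.16688e-08
Step 4: W = sqrt(2.16688e-08) = 1.472e-04 cm = 1.472 um

1.472


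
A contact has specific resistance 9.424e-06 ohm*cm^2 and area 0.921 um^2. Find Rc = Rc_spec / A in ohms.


Step 1: Convert area to cm^2: 0.921 um^2 = 9.2100e-09 cm^2
Step 2: Rc = Rc_spec / A = 9.424e-06 / 9.2100e-09
Step 3: Rc = 1.02e+03 ohms

1.02e+03


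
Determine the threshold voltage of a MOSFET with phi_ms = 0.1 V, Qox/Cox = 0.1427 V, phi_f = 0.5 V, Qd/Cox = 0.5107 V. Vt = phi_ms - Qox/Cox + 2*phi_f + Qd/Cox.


Step 1: Vt = phi_ms - Qox/Cox + 2*phi_f + Qd/Cox
Step 2: Vt = 0.1 - 0.1427 + 2*0.5 + 0.5107
Step 3: Vt = 0.1 - 0.1427 + 1.0 + 0.5107
Step 4: Vt = 1.468 V

1.468


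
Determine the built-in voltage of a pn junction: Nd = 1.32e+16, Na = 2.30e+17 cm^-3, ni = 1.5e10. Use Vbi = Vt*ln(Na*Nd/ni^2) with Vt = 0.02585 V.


Step 1: Compute Na*Nd/ni^2 = 2.30e+17 * 1.32e+16 / (1.5e10)^2 = 1.3493e+13
Step 2: ln(1.3493e+13) = 30.2332
Step 3: Vbi = 0.02585 * 30.2332 = 0.782 V

0.782


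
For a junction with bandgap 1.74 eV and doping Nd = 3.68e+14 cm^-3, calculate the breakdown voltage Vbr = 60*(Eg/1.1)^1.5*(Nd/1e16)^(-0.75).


Step 1: Eg/1.1 = 1.74/1.1 = 1.581818
Step 2: (Eg/1.1)^1.5 = 1.581818^1.5 = 1.989458
Step 3: (Nd/1e16)^(-0.75) = (0.0368)^(-0.75) = 11.901841
Step 4: Vbr = 60 * 1.989458 * 11.901841 = 1420.7 V

1420.7


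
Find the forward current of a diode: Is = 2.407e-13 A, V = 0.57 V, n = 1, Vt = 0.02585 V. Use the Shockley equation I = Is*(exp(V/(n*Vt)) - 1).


Step 1: V/(n*Vt) = 0.57/(1*0.02585) = 22.0503
Step 2: exp(22.0503) = 3.7698e+09
Step 3: I = 2.407e-13 * (3.7698e+09 - 1) = 9.07e-04 A

9.07e-04


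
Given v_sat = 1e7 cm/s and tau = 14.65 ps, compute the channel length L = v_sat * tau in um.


Step 1: tau in seconds = 14.65 ps * 1e-12 = 1.4650e-11 s
Step 2: L = v_sat * tau = 1e7 * 1.4650e-11 = 1.4650e-04 cm
Step 3: L in um = 1.4650e-04 * 1e4 = 1.465 um

1.465


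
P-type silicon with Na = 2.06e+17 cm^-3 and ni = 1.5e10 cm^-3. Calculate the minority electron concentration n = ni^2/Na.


Step 1: Majority hole concentration p ≈ Na = 2.06e+17 cm^-3
Step 2: n = ni^2 / Na = (1.5e10)^2 / 2.06e+17
Step 3: n = 1.09e+03 cm^-3

1.09e+03


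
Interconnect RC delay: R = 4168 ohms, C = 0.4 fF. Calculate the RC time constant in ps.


Step 1: tau = R * C
Step 2: tau = 4168 * 0.4 fF = 4168 * 4.0e-16 F
Step 3: tau = 1.6672e-12 s = 1.6672 ps

1.6672


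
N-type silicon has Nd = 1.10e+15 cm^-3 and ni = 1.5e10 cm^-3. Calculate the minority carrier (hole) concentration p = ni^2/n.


Step 1: Since Nd >> ni, n ≈ Nd = 1.10e+15 cm^-3
Step 2: p = ni^2 / n = (1.5e10)^2 / 1.10e+15
Step 3: p = 2.25e20 / 1.10e+15 = 2.05e+05 cm^-3

2.05e+05


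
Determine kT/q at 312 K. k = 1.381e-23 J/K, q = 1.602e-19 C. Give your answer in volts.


Step 1: kT = 1.381e-23 * 312 = 4.30872e-21 J
Step 2: Vt = kT/q = 4.30872e-21 / 1.602e-19
Step 3: Vt = 0.0269 V

0.0269


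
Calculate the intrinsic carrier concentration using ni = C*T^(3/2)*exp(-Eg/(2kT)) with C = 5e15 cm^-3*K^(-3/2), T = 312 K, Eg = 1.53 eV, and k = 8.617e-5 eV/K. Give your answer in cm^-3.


Step 1: Compute kT = 8.617e-5 * 312 = 0.02688504 eV
Step 2: Exponent = -Eg/(2kT) = -1.53/(2*0.02688504) = -28.45449
Step 3: T^(3/2) = 312^1.5 = 5511.02
Step 4: ni = 5e15 * 5511.02 * exp(-28.45449) = 1.21e+07 cm^-3

1.21e+07


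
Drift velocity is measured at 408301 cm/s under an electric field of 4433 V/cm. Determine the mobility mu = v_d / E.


Step 1: mu = v_d / E
Step 2: mu = 408301 / 4433
Step 3: mu = 92.1 cm^2/(V*s)

92.1


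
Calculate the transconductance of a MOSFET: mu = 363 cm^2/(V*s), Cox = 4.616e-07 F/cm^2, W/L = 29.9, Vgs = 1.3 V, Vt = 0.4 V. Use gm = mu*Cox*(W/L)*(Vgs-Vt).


Step 1: Vov = Vgs - Vt = 1.3 - 0.4 = 0.9 V
Step 2: gm = mu * Cox * (W/L) * Vov
Step 3: gm = 363 * 4.616e-07 * 29.9 * 0.9 = 4.51e-03 S

4.51e-03


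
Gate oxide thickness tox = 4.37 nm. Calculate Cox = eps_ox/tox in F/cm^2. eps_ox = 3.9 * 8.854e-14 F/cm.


Step 1: eps_ox = 3.9 * 8.854e-14 = 3.45306e-13 F/cm
Step 2: tox in cm = 4.37 nm * 1e-7 = 4.3700e-07 cm
Step 3: Cox = 3.45306e-13 / 4.3700e-07 = 7.90e-07 F/cm^2

7.90e-07


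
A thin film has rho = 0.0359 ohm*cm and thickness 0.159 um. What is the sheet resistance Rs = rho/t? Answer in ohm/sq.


Step 1: Convert thickness to cm: t = 0.159 um = 1.5900e-05 cm
Step 2: Rs = rho / t = 0.0359 / 1.5900e-05
Step 3: Rs = 2257.9 ohm/sq

2257.9


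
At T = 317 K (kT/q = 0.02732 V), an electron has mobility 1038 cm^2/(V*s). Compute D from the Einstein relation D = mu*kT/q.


Step 1: D = mu * (kT/q)
Step 2: D = 1038 * 0.02732
Step 3: D = 28.36 cm^2/s

28.36


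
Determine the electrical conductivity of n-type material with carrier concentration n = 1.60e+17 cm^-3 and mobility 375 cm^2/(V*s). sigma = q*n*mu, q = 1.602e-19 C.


Step 1: sigma = q * n * mu
Step 2: sigma = 1.602e-19 * 1.60e+17 * 375
Step 3: sigma = 9.612e+00 S/cm

9.612e+00


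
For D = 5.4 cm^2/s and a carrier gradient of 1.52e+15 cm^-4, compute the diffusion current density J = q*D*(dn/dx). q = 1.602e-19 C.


Step 1: J = q * D * (dn/dx)
Step 2: J = 1.602e-19 * 5.4 * 1.52e+15
Step 3: J = 1.31e-03 A/cm^2

1.31e-03


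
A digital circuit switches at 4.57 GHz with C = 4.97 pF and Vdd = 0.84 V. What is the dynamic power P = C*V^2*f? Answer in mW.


Step 1: V^2 = 0.84^2 = 0.7056 V^2
Step 2: P = C*V^2*f = 4.97e-12 F * 0.7056 * 4.57e9 Hz
Step 3: P = 1.602622224e-02 W
Step 4: P = 16.026 mW

16.026


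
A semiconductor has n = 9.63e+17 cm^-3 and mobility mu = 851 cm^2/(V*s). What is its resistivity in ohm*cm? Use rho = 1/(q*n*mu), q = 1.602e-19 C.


Step 1: sigma = q * n * mu = 1.602e-19 * 9.63e+17 * 851 = 1.31286e+02 S/cm
Step 2: rho = 1 / sigma = 1 / 1.31286e+02 = 0.007617 ohm*cm

0.007617


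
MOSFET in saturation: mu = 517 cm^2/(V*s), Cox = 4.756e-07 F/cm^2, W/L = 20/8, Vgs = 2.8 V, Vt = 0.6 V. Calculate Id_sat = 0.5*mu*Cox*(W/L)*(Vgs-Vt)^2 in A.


Step 1: Overdrive voltage Vov = Vgs - Vt = 2.8 - 0.6 = 2.2 V
Step 2: W/L = 20/8 = 2.5
Step 3: Id = 0.5 * 517 * 4.756e-07 * 2.5 * 2.2^2
Step 4: Id = 1.49e-03 A

1.49e-03


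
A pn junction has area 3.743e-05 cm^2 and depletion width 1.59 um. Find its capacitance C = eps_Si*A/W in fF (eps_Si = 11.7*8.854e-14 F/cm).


Step 1: eps_Si = 11.7 * 8.854e-14 = 1.035918e-12 F/cm
Step 2: W in cm = 1.59 * 1e-4 = 1.59e-04 cm
Step 3: C = 1.035918e-12 * 3.743e-05 / 1.59e-04 = 2.438642e-13 F
Step 4: C = 243.86 fF

243.86


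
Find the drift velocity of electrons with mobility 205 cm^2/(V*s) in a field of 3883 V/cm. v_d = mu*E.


Step 1: v_d = mu * E
Step 2: v_d = 205 * 3883 = 796015
Step 3: v_d = 7.96e+05 cm/s

7.96e+05


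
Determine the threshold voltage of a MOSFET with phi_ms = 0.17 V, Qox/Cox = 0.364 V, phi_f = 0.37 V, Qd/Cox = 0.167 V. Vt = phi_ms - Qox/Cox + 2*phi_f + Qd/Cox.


Step 1: Vt = phi_ms - Qox/Cox + 2*phi_f + Qd/Cox
Step 2: Vt = 0.17 - 0.364 + 2*0.37 + 0.167
Step 3: Vt = 0.17 - 0.364 + 0.74 + 0.167
Step 4: Vt = 0.713 V

0.713


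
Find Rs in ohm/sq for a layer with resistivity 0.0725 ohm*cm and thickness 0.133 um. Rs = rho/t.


Step 1: Convert thickness to cm: t = 0.133 um = 1.3300e-05 cm
Step 2: Rs = rho / t = 0.0725 / 1.3300e-05
Step 3: Rs = 5451.1 ohm/sq

5451.1


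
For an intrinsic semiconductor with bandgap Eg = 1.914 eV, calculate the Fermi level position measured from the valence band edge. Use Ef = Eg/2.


Step 1: For an intrinsic semiconductor, the Fermi level sits at midgap.
Step 2: Ef = Eg / 2 = 1.914 / 2 = 0.957 eV

0.957


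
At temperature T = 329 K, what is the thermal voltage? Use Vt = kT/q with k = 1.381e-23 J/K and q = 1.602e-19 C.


Step 1: kT = 1.381e-23 * 329 = 4.54349e-21 J
Step 2: Vt = kT/q = 4.54349e-21 / 1.602e-19
Step 3: Vt = 0.02836 V

0.02836


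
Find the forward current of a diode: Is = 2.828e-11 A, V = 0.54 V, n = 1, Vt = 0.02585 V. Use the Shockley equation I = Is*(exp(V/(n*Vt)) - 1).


Step 1: V/(n*Vt) = 0.54/(1*0.02585) = 20.8897
Step 2: exp(20.8897) = 1.1811e+09
Step 3: I = 2.828e-11 * (1.1811e+09 - 1) = 3.34e-02 A

3.34e-02


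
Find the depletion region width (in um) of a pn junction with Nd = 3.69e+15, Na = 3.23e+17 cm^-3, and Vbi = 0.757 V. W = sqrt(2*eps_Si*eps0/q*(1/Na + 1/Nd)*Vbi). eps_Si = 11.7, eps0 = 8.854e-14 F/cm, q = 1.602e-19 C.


Step 1: 1/Na + 1/Nd = 1/3.23e+17 + 1/3.69e+15 = 2.74099e-16
Step 2: 2*eps*eps0/q = 2*11.7*8.854e-14/1.602e-19 = 1.293281e+07
Step 3: W^2 = 1.293281e+07 * 2.74099e-16 * 0.757 = 2.68347e-09
Step 4: W = sqrt(2.68347e-09) = 5.180e-05 cm = 0.518 um

0.518


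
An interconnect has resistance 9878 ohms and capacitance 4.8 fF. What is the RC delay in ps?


Step 1: tau = R * C
Step 2: tau = 9878 * 4.8 fF = 9878 * 4.8e-15 F
Step 3: tau = 4.74144e-11 s = 47.4144 ps

47.4144


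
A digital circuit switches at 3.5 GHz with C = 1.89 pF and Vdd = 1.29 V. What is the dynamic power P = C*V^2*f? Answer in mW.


Step 1: V^2 = 1.29^2 = 1.6641 V^2
Step 2: P = C*V^2*f = 1.89e-12 F * 1.6641 * 3.5e9 Hz
Step 3: P = 1.10080215e-02 W
Step 4: P = 11.008 mW

11.008


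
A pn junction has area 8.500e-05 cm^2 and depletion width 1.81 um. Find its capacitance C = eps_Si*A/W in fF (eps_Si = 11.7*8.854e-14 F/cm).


Step 1: eps_Si = 11.7 * 8.854e-14 = 1.035918e-12 F/cm
Step 2: W in cm = 1.81 * 1e-4 = 1.81e-04 cm
Step 3: C = 1.035918e-12 * 8.500e-05 / 1.81e-04 = 4.864808e-13 F
Step 4: C = 486.48 fF

486.48


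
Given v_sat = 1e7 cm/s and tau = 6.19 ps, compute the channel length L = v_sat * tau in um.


Step 1: tau in seconds = 6.19 ps * 1e-12 = 6.1900e-12 s
Step 2: L = v_sat * tau = 1e7 * 6.1900e-12 = 6.1900e-05 cm
Step 3: L in um = 6.1900e-05 * 1e4 = 0.619 um

0.619


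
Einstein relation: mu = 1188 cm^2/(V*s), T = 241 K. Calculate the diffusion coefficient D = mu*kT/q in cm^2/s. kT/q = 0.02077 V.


Step 1: D = mu * (kT/q)
Step 2: D = 1188 * 0.02077
Step 3: D = 24.67 cm^2/s

24.67


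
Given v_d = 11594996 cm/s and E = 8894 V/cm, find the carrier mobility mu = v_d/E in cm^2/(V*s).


Step 1: mu = v_d / E
Step 2: mu = 11594996 / 8894
Step 3: mu = 1303.69 cm^2/(V*s)

1303.69


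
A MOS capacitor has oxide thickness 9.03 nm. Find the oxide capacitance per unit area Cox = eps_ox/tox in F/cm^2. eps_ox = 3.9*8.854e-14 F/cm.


Step 1: eps_ox = 3.9 * 8.854e-14 = 3.45306e-13 F/cm
Step 2: tox in cm = 9.03 nm * 1e-7 = 9.0300e-07 cm
Step 3: Cox = 3.45306e-13 / 9.0300e-07 = 3.82e-07 F/cm^2

3.82e-07


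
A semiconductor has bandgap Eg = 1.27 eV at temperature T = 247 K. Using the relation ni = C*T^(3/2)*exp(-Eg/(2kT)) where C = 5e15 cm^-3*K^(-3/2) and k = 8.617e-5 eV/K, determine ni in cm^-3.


Step 1: Compute kT = 8.617e-5 * 247 = 0.02128399 eV
Step 2: Exponent = -Eg/(2kT) = -1.27/(2*0.02128399) = -29.83463
Step 3: T^(3/2) = 247^1.5 = 3881.91
Step 4: ni = 5e15 * 3881.91 * exp(-29.83463) = 2.14e+06 cm^-3

2.14e+06


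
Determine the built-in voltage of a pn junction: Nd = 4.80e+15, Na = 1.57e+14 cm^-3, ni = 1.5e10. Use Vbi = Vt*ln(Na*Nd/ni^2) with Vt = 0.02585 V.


Step 1: Compute Na*Nd/ni^2 = 1.57e+14 * 4.80e+15 / (1.5e10)^2 = 3.3493e+09
Step 2: ln(3.3493e+09) = 21.9320
Step 3: Vbi = 0.02585 * 21.9320 = 0.567 V

0.567


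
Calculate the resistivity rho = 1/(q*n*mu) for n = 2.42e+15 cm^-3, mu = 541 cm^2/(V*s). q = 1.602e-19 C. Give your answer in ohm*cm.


Step 1: sigma = q * n * mu = 1.602e-19 * 2.42e+15 * 541 = 2.09737e-01 S/cm
Step 2: rho = 1 / sigma = 1 / 2.09737e-01 = 4.768 ohm*cm

4.768


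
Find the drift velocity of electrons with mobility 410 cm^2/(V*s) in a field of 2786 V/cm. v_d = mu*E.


Step 1: v_d = mu * E
Step 2: v_d = 410 * 2786 = 1142260
Step 3: v_d = 1.14e+06 cm/s

1.14e+06


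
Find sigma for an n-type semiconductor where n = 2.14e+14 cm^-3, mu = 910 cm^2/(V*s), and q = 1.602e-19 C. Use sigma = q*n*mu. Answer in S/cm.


Step 1: sigma = q * n * mu
Step 2: sigma = 1.602e-19 * 2.14e+14 * 910
Step 3: sigma = 3.120e-02 S/cm

3.120e-02


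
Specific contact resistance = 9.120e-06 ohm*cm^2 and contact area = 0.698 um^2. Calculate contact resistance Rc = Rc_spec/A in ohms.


Step 1: Convert area to cm^2: 0.698 um^2 = 6.9800e-09 cm^2
Step 2: Rc = Rc_spec / A = 9.120e-06 / 6.9800e-09
Step 3: Rc = 1.31e+03 ohms

1.31e+03
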